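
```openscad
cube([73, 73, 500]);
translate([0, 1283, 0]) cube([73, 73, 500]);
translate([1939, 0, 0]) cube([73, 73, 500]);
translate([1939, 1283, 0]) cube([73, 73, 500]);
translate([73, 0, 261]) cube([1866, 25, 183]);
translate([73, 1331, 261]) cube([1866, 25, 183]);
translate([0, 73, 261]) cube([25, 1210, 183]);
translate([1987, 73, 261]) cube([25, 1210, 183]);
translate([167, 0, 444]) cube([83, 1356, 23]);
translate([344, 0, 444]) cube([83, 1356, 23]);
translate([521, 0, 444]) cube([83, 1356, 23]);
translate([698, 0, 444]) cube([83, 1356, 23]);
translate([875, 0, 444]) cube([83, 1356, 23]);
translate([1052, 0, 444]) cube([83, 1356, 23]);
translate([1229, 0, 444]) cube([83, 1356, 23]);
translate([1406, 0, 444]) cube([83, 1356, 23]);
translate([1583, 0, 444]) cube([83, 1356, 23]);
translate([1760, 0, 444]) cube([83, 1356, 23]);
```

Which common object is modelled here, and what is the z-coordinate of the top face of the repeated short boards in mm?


A bed frame. The slat-top height is 467 mm.

Four posts, four rails, and a row of slats — a bed frame. Slats sit on the rails at z = 261 + 183 = 444; with slat thickness 23, the top is 467 mm.


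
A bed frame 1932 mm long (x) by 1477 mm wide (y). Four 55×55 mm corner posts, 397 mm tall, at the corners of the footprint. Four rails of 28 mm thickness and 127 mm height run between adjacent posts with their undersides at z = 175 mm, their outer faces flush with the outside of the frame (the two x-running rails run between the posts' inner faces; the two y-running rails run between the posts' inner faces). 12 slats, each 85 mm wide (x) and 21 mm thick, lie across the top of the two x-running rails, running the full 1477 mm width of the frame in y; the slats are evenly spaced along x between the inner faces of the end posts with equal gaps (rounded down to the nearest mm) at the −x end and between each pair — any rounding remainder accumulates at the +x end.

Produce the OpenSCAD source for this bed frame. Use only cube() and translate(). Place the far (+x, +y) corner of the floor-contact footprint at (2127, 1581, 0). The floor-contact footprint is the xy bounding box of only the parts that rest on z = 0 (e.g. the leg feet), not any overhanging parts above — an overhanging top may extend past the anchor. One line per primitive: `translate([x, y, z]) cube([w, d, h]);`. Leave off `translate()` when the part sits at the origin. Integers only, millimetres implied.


// slat z = rail_z + rail_h = 175 + 127 = 302
// slat gap = ⌊(1822 − 12·85) / 13⌋ = 61
translate([195, 104, 0]) cube([55, 55, 397]);
translate([195, 1526, 0]) cube([55, 55, 397]);
translate([2072, 104, 0]) cube([55, 55, 397]);
translate([2072, 1526, 0]) cube([55, 55, 397]);
translate([250, 104, 175]) cube([1822, 28, 127]);
translate([250, 1553, 175]) cube([1822, 28, 127]);
translate([195, 159, 175]) cube([28, 1367, 127]);
translate([2099, 159, 175]) cube([28, 1367, 127]);
translate([311, 104, 302]) cube([85, 1477, 21]);
translate([457, 104, 302]) cube([85, 1477, 21]);
translate([603, 104, 302]) cube([85, 1477, 21]);
translate([749, 104, 302]) cube([85, 1477, 21]);
translate([895, 104, 302]) cube([85, 1477, 21]);
translate([1041, 104, 302]) cube([85, 1477, 21]);
translate([1187, 104, 302]) cube([85, 1477, 21]);
translate([1333, 104, 302]) cube([85, 1477, 21]);
translate([1479, 104, 302]) cube([85, 1477, 21]);
translate([1625, 104, 302]) cube([85, 1477, 21]);
translate([1771, 104, 302]) cube([85, 1477, 21]);
translate([1917, 104, 302]) cube([85, 1477, 21]);


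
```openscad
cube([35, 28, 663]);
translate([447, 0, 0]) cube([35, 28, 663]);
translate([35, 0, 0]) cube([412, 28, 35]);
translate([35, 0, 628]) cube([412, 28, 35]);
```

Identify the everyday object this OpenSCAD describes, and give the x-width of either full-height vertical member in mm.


A picture frame. The border width is 35 mm.

Four thin pieces enclosing a rectangular opening — a picture frame. The two full-height stiles are 663 mm tall; the top rail sits at z = 628 and is 35 mm tall, so the border above the opening is 663 − 628 = 35 mm, matching the stile x-width.


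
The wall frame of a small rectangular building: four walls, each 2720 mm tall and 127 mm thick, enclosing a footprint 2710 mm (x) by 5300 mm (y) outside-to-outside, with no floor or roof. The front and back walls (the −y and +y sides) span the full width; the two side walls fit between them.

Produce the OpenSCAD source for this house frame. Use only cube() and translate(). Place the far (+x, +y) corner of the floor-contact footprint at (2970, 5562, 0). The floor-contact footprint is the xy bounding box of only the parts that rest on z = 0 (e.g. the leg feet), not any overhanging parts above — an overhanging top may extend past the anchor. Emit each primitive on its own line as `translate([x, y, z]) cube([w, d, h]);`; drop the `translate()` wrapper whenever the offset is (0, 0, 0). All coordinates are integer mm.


translate([260, 262, 0]) cube([2710, 127, 2720]);
translate([260, 5435, 0]) cube([2710, 127, 2720]);
translate([260, 389, 0]) cube([127, 5046, 2720]);
translate([2843, 389, 0]) cube([127, 5046, 2720]);


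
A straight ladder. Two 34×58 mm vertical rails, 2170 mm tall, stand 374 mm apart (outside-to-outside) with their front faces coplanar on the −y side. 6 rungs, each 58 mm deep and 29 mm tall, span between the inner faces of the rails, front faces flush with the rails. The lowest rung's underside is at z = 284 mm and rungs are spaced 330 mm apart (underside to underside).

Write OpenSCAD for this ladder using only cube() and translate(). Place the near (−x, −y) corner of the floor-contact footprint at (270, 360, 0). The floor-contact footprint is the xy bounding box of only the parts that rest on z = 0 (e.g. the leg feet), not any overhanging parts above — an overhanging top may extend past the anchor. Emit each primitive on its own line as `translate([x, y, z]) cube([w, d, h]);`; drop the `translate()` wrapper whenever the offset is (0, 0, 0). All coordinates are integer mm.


translate([270, 360, 0]) cube([34, 58, 2170]);
translate([610, 360, 0]) cube([34, 58, 2170]);
translate([304, 360, 284]) cube([306, 58, 29]);
translate([304, 360, 614]) cube([306, 58, 29]);
translate([304, 360, 944]) cube([306, 58, 29]);
translate([304, 360, 1274]) cube([306, 58, 29]);
translate([304, 360, 1604]) cube([306, 58, 29]);
translate([304, 360, 1934]) cube([306, 58, 29]);


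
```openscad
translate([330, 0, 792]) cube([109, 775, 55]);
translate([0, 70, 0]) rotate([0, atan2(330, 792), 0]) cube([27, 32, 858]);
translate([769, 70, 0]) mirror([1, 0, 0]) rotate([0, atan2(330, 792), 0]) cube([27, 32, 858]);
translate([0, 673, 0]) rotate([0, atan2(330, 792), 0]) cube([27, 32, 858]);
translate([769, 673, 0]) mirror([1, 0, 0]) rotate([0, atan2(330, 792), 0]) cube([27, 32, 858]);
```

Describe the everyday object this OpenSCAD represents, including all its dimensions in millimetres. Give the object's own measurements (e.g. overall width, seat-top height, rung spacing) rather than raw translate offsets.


A sawhorse. A 109×775×55 mm beam (x, y, z) sits on two A-frame leg pairs. Each pair is two raked legs of 27×32 mm section (32 mm along y) splaying symmetrically in x. Each leg rises 792 mm vertically over 330 mm of horizontal reach and is 858 mm long along its own axis. Every leg's outer bottom edge rests on the floor and its outer top edge meets a bottom edge of the beam — the left legs (tilting toward +x) meet the beam's −x bottom edge, the right legs (their mirror images, tilting toward −x) meet its +x bottom edge — so the leg tops tuck under the beam, the beam's underside is 792 mm above the floor, and the feet are 769 mm apart outside-to-outside with the beam centred between them. The two leg pairs are set in 70 mm from either end of the beam.


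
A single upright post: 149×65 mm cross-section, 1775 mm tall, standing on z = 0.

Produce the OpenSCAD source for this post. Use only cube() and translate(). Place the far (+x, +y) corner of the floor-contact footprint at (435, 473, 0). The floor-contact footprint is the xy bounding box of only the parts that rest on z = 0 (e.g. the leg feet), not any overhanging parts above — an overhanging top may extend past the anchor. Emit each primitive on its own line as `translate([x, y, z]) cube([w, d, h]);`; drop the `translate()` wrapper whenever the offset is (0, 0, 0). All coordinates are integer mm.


translate([286, 408, 0]) cube([149, 65, 1775]);


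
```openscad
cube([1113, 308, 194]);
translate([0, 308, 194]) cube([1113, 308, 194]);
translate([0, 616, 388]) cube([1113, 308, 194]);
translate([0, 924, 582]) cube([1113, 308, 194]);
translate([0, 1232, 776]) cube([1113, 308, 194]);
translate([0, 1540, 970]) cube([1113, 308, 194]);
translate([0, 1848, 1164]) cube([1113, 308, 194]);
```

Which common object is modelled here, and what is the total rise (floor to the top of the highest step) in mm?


A staircase. The total rise is 1358 mm.

7 identical blocks, each offset up and back from the previous — a staircase. Each step is 194 mm tall and there are 7 of them, so the total rise is 7 × 194 = 1358 mm.


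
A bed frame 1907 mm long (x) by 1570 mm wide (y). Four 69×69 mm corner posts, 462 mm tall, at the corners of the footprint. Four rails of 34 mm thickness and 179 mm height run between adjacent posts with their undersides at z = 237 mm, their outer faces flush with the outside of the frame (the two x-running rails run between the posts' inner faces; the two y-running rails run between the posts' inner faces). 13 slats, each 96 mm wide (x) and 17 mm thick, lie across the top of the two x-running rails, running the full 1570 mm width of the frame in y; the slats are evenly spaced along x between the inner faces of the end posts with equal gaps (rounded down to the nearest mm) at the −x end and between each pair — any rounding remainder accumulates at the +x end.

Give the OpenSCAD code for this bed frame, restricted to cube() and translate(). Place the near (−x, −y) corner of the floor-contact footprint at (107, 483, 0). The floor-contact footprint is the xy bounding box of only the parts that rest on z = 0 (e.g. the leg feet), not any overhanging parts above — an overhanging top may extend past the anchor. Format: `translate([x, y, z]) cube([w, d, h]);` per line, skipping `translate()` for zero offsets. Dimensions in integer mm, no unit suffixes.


translate([107, 483, 0]) cube([69, 69, 462]);
translate([107, 1984, 0]) cube([69, 69, 462]);
translate([1945, 483, 0]) cube([69, 69, 462]);
translate([1945, 1984, 0]) cube([69, 69, 462]);
translate([176, 483, 237]) cube([1769, 34, 179]);
translate([176, 2019, 237]) cube([1769, 34, 179]);
translate([107, 552, 237]) cube([34, 1432, 179]);
translate([1980, 552, 237]) cube([34, 1432, 179]);
translate([213, 483, 416]) cube([96, 1570, 17]);
translate([346, 483, 416]) cube([96, 1570, 17]);
translate([479, 483, 416]) cube([96, 1570, 17]);
translate([612, 483, 416]) cube([96, 1570, 17]);
translate([745, 483, 416]) cube([96, 1570, 17]);
translate([878, 483, 416]) cube([96, 1570, 17]);
translate([1011, 483, 416]) cube([96, 1570, 17]);
translate([1144, 483, 416]) cube([96, 1570, 17]);
translate([1277, 483, 416]) cube([96, 1570, 17]);
translate([1410, 483, 416]) cube([96, 1570, 17]);
translate([1543, 483, 416]) cube([96, 1570, 17]);
translate([1676, 483, 416]) cube([96, 1570, 17]);
translate([1809, 483, 416]) cube([96, 1570, 17]);


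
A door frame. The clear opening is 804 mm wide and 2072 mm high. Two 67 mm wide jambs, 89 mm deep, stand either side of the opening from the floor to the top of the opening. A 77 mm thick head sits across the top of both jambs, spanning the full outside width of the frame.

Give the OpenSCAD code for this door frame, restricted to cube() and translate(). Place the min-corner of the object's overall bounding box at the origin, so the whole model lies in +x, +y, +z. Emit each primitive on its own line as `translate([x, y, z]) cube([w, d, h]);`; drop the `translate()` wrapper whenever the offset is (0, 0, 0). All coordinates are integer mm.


cube([67, 89, 2072]);
translate([871, 0, 0]) cube([67, 89, 2072]);
translate([0, 0, 2072]) cube([938, 89, 77]);


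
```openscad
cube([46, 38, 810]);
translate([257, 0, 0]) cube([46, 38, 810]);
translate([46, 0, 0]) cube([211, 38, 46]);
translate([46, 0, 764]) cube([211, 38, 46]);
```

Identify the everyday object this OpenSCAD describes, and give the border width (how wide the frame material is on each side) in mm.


A picture frame. The border width is 46 mm.

Four thin pieces enclosing a rectangular opening — a picture frame. The two full-height stiles are 810 mm tall; the top rail sits at z = 764 and is 46 mm tall, so the border above the opening is 810 − 764 = 46 mm, matching the stile x-width.


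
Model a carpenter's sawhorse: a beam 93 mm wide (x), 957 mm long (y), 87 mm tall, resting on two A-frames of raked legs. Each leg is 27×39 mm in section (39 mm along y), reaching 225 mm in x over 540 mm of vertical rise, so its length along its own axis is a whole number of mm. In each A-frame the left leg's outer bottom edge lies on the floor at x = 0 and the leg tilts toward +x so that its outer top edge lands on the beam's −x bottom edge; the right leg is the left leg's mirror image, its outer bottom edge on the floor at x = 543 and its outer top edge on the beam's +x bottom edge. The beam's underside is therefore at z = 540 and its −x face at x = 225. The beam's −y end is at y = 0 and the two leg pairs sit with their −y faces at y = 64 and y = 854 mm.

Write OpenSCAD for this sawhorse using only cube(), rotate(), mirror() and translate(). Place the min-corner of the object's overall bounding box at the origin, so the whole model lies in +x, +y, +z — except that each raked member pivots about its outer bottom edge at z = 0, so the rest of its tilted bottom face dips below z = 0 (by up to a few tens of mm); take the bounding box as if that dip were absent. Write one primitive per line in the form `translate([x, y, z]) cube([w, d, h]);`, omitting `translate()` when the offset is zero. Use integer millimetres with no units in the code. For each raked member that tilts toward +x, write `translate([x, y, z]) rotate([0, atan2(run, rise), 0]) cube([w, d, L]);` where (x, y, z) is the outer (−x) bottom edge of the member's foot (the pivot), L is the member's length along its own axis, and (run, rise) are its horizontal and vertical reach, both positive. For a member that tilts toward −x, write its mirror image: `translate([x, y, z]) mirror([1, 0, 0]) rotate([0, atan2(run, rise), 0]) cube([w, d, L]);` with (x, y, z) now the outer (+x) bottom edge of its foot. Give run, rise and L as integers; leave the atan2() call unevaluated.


translate([225, 0, 540]) cube([93, 957, 87]);
translate([0, 64, 0]) rotate([0, atan2(225, 540), 0]) cube([27, 39, 585]);
translate([543, 64, 0]) mirror([1, 0, 0]) rotate([0, atan2(225, 540), 0]) cube([27, 39, 585]);
translate([0, 854, 0]) rotate([0, atan2(225, 540), 0]) cube([27, 39, 585]);
translate([543, 854, 0]) mirror([1, 0, 0]) rotate([0, atan2(225, 540), 0]) cube([27, 39, 585]);


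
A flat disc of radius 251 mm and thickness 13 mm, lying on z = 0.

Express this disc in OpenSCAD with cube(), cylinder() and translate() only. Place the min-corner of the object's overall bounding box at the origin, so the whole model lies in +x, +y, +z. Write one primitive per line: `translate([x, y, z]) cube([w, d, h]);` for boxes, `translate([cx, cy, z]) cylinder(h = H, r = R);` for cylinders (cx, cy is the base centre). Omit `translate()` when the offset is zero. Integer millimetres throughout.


translate([251, 251, 0]) cylinder(h = 13, r = 251);


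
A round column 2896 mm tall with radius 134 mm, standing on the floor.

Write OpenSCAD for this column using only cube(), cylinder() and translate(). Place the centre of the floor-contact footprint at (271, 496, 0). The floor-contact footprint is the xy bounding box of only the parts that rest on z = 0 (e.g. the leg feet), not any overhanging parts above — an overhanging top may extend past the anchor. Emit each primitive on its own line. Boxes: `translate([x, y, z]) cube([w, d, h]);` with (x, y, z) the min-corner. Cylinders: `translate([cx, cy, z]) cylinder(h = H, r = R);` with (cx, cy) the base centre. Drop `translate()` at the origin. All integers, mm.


translate([271, 496, 0]) cylinder(h = 2896, r = 134);


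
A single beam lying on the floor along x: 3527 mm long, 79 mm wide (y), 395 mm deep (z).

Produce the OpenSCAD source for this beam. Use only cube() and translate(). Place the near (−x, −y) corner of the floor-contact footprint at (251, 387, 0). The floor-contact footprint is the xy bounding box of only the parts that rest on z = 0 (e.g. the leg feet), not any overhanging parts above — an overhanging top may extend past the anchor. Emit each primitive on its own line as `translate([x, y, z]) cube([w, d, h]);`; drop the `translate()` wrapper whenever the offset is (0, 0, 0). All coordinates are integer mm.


translate([251, 387, 0]) cube([3527, 79, 395]);


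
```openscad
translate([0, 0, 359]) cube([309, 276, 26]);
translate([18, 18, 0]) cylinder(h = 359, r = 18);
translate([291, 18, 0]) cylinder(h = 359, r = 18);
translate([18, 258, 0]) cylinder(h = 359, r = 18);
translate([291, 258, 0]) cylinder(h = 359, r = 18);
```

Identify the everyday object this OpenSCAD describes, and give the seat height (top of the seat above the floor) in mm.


A stool. The seat height is 385 mm.

A 309×276×26 slab at z = 359 on four corner cylinders — a stool. The seat top is 359 + 26 = 385 mm.


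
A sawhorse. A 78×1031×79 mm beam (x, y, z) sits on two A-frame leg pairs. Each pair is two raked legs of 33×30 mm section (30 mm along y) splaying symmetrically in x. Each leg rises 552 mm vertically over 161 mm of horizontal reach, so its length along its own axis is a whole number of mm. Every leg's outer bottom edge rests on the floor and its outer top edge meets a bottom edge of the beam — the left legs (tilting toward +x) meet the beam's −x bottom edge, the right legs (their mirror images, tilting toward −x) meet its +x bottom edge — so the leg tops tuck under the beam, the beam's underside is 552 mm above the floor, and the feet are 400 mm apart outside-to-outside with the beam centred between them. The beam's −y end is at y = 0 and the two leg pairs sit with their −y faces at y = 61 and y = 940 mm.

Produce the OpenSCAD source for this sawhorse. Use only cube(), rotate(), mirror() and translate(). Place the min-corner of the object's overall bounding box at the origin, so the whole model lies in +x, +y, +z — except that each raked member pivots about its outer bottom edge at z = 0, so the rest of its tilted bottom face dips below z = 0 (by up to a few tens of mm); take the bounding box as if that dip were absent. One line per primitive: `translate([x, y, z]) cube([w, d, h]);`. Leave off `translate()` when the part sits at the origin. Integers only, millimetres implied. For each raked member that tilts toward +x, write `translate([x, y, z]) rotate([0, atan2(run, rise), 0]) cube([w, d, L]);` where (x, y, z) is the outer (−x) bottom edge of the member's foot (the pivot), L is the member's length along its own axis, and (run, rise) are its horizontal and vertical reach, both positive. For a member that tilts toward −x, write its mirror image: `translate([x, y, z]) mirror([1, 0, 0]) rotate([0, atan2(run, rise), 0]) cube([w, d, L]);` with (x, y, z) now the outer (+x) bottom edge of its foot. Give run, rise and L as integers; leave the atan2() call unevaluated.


// leg length = √(161² + 552²) = 575
// right-leg outer foot x = 2·161 + 78 = 400
// beam min-corner = (161, 0, 552)
translate([161, 0, 552]) cube([78, 1031, 79]);
translate([0, 61, 0]) rotate([0, atan2(161, 552), 0]) cube([33, 30, 575]);
translate([400, 61, 0]) mirror([1, 0, 0]) rotate([0, atan2(161, 552), 0]) cube([33, 30, 575]);
translate([0, 940, 0]) rotate([0, atan2(161, 552), 0]) cube([33, 30, 575]);
translate([400, 940, 0]) mirror([1, 0, 0]) rotate([0, atan2(161, 552), 0]) cube([33, 30, 575]);


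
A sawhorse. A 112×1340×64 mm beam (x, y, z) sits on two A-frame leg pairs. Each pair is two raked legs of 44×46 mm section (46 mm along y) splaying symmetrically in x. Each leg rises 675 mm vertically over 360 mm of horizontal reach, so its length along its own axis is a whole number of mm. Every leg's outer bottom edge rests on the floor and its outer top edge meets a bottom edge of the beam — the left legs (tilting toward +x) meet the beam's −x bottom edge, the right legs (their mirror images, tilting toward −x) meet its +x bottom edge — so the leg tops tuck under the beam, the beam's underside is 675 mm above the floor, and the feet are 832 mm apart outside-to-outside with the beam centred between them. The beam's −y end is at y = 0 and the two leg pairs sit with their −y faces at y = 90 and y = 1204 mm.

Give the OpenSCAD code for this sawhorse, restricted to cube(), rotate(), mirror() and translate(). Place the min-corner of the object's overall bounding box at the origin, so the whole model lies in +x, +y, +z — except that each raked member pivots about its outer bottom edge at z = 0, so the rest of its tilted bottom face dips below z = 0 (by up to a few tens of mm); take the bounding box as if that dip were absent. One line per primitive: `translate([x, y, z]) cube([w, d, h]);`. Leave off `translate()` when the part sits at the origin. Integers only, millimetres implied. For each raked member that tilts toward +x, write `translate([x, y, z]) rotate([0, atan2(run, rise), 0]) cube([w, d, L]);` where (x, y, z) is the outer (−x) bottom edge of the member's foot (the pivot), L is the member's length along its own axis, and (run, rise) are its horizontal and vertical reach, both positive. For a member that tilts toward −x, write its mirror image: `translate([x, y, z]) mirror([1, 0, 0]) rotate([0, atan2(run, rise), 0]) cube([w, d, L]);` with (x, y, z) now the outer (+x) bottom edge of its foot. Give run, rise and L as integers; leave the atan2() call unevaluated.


translate([360, 0, 675]) cube([112, 1340, 64]);
translate([0, 90, 0]) rotate([0, atan2(360, 675), 0]) cube([44, 46, 765]);
translate([832, 90, 0]) mirror([1, 0, 0]) rotate([0, atan2(360, 675), 0]) cube([44, 46, 765]);
translate([0, 1204, 0]) rotate([0, atan2(360, 675), 0]) cube([44, 46, 765]);
translate([832, 1204, 0]) mirror([1, 0, 0]) rotate([0, atan2(360, 675), 0]) cube([44, 46, 765]);


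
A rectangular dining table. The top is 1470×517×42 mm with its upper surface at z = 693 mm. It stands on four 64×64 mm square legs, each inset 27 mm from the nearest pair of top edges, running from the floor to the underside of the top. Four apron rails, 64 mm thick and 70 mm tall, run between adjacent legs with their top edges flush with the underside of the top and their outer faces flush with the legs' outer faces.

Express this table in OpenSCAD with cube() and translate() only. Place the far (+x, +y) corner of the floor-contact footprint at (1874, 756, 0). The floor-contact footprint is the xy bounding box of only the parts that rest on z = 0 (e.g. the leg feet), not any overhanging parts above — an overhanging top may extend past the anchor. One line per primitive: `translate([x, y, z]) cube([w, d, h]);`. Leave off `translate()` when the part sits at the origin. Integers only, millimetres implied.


translate([431, 266, 651]) cube([1470, 517, 42]);
translate([458, 293, 0]) cube([64, 64, 651]);
translate([1810, 293, 0]) cube([64, 64, 651]);
translate([458, 692, 0]) cube([64, 64, 651]);
translate([1810, 692, 0]) cube([64, 64, 651]);
translate([522, 293, 581]) cube([1288, 64, 70]);
translate([522, 692, 581]) cube([1288, 64, 70]);
translate([458, 357, 581]) cube([64, 335, 70]);
translate([1810, 357, 581]) cube([64, 335, 70]);


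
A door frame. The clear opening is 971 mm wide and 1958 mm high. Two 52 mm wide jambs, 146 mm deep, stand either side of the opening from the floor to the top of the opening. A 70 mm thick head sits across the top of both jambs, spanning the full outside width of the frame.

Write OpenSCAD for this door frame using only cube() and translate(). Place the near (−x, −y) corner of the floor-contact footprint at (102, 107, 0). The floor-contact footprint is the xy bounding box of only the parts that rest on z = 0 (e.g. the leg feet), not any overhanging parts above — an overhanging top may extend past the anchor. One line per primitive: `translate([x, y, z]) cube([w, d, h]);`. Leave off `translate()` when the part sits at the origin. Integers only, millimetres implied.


translate([102, 107, 0]) cube([52, 146, 1958]);
translate([1125, 107, 0]) cube([52, 146, 1958]);
translate([102, 107, 1958]) cube([1075, 146, 70]);


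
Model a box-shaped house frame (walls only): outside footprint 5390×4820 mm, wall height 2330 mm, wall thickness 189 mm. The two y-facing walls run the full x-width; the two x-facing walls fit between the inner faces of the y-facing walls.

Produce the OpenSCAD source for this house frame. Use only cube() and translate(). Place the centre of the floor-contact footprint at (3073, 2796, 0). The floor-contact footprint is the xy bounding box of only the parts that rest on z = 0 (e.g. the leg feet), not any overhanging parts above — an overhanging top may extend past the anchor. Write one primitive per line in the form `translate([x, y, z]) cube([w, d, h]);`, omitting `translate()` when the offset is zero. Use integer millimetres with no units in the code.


translate([378, 386, 0]) cube([5390, 189, 2330]);
translate([378, 5017, 0]) cube([5390, 189, 2330]);
translate([378, 575, 0]) cube([189, 4442, 2330]);
translate([5579, 575, 0]) cube([189, 4442, 2330]);


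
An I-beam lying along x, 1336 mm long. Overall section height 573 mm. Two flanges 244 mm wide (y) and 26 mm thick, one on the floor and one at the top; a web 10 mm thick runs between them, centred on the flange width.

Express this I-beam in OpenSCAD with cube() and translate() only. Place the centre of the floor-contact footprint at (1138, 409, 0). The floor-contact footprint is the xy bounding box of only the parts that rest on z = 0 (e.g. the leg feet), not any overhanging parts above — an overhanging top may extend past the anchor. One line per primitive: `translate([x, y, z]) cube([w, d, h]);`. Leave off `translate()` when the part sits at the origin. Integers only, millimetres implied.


translate([470, 287, 0]) cube([1336, 244, 26]);
translate([470, 404, 26]) cube([1336, 10, 521]);
translate([470, 287, 547]) cube([1336, 244, 26]);


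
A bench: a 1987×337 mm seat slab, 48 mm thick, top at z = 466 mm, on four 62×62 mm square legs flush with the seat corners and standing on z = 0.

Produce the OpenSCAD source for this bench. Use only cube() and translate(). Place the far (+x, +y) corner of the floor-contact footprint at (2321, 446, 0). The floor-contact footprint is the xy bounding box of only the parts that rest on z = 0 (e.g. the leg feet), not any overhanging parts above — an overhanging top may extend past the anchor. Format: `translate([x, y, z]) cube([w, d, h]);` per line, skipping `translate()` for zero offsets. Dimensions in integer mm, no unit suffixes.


// leg_h = 466 − 48 = 418
translate([334, 109, 418]) cube([1987, 337, 48]);
translate([334, 109, 0]) cube([62, 62, 418]);
translate([334, 384, 0]) cube([62, 62, 418]);
translate([2259, 109, 0]) cube([62, 62, 418]);
translate([2259, 384, 0]) cube([62, 62, 418]);


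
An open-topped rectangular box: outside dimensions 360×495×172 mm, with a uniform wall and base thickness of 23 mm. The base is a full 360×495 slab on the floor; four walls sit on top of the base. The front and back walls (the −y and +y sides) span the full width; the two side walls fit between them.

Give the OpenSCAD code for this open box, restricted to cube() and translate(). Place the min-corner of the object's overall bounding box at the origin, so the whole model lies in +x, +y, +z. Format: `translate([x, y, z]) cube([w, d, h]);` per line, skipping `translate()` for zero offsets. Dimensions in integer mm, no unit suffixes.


cube([360, 495, 23]);
translate([0, 0, 23]) cube([360, 23, 149]);
translate([0, 472, 23]) cube([360, 23, 149]);
translate([0, 23, 23]) cube([23, 449, 149]);
translate([337, 23, 23]) cube([23, 449, 149]);


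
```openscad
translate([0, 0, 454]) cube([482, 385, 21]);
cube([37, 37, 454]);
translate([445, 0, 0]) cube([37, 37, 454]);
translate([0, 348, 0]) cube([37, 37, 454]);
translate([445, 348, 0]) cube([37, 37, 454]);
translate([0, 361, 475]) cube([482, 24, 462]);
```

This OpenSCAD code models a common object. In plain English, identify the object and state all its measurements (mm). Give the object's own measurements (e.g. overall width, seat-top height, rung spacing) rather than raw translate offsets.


A chair. The seat is a 482×385×21 mm slab with its top at z = 475 mm, on four 37×37 mm corner legs (flush with the seat edges, standing on z = 0). A flat backrest 24 mm thick, 462 mm tall, spans the full seat width and rises from the seat top along its +y edge, rear face flush with the rear of the seat.


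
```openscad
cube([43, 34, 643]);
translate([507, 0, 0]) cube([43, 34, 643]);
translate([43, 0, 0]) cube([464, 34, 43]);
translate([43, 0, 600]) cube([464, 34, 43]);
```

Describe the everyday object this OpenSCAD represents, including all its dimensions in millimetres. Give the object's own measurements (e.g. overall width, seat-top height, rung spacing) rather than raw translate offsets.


A rectangular picture frame lying in the x–z plane (depth along y). The opening is 464 mm wide (x) by 557 mm tall (z), surrounded by a border 43 mm wide on all four sides. The frame is 34 mm deep and is made of two full-height vertical stiles with two horizontal rails fitted between them.


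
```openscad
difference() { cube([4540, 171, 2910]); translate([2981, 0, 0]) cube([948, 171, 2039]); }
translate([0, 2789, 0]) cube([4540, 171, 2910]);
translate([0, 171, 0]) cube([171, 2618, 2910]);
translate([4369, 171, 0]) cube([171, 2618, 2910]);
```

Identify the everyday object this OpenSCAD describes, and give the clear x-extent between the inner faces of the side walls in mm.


A single room. The interior width is 4198 mm.

Four walls enclosing a rectangle with a door in the front wall — a room. Outside width 4540 minus two 171 mm walls gives 4198 mm.


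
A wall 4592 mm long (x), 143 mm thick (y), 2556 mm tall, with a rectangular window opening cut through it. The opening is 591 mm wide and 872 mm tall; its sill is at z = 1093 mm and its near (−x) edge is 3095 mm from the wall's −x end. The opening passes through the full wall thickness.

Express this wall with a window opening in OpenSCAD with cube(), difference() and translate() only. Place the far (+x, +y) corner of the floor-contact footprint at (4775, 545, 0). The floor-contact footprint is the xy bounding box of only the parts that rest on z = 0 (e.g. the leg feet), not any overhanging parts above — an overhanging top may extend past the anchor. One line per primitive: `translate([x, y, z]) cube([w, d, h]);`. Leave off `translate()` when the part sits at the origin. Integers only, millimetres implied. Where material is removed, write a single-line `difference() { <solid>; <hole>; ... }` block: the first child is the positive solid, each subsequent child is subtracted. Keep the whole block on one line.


difference() { translate([183, 402, 0]) cube([4592, 143, 2556]); translate([3278, 402, 1093]) cube([591, 143, 872]); }


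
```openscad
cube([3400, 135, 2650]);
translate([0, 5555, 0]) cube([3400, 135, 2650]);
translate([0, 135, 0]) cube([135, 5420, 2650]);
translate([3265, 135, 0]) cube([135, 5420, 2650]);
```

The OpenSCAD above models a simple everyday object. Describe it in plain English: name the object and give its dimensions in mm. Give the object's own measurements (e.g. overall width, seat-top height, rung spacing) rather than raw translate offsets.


The wall frame of a small rectangular building: four walls, each 2650 mm tall and 135 mm thick, enclosing a footprint 3400 mm (x) by 5690 mm (y) outside-to-outside, with no floor or roof. The front and back walls (the −y and +y sides) span the full width; the two side walls fit between them.


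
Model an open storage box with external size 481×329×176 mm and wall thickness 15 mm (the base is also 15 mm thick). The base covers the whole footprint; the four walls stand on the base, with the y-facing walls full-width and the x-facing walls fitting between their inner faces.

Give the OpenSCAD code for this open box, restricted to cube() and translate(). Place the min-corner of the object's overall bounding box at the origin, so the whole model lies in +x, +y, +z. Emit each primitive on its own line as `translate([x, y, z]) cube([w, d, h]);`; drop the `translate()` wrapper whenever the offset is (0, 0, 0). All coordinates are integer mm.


cube([481, 329, 15]);
translate([0, 0, 15]) cube([481, 15, 161]);
translate([0, 314, 15]) cube([481, 15, 161]);
translate([0, 15, 15]) cube([15, 299, 161]);
translate([466, 15, 15]) cube([15, 299, 161]);


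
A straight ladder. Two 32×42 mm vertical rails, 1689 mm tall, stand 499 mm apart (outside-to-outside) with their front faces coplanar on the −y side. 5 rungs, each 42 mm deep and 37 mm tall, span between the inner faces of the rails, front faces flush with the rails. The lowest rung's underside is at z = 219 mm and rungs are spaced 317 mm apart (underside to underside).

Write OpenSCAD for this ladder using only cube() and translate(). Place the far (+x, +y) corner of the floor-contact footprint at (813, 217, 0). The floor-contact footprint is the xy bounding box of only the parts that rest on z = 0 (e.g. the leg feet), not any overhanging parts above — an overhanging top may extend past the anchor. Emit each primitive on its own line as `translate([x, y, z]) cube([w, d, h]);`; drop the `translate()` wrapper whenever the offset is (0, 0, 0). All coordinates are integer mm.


translate([314, 175, 0]) cube([32, 42, 1689]);
translate([781, 175, 0]) cube([32, 42, 1689]);
translate([346, 175, 219]) cube([435, 42, 37]);
translate([346, 175, 536]) cube([435, 42, 37]);
translate([346, 175, 853]) cube([435, 42, 37]);
translate([346, 175, 1170]) cube([435, 42, 37]);
translate([346, 175, 1487]) cube([435, 42, 37]);


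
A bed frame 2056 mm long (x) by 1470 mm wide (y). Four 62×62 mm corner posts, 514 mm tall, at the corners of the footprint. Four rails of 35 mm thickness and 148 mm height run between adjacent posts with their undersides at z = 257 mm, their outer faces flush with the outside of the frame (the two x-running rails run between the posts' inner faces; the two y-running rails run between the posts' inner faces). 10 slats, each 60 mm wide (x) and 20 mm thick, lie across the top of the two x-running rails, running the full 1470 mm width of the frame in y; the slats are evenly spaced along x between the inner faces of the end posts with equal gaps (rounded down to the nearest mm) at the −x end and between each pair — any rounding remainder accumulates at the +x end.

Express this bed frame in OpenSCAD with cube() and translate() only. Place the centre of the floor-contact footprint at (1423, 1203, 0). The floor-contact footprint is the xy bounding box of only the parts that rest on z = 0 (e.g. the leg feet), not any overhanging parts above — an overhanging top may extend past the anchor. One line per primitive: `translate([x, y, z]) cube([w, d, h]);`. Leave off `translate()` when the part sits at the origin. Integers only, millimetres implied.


translate([395, 468, 0]) cube([62, 62, 514]);
translate([395, 1876, 0]) cube([62, 62, 514]);
translate([2389, 468, 0]) cube([62, 62, 514]);
translate([2389, 1876, 0]) cube([62, 62, 514]);
translate([457, 468, 257]) cube([1932, 35, 148]);
translate([457, 1903, 257]) cube([1932, 35, 148]);
translate([395, 530, 257]) cube([35, 1346, 148]);
translate([2416, 530, 257]) cube([35, 1346, 148]);
translate([578, 468, 405]) cube([60, 1470, 20]);
translate([759, 468, 405]) cube([60, 1470, 20]);
translate([940, 468, 405]) cube([60, 1470, 20]);
translate([1121, 468, 405]) cube([60, 1470, 20]);
translate([1302, 468, 405]) cube([60, 1470, 20]);
translate([1483, 468, 405]) cube([60, 1470, 20]);
translate([1664, 468, 405]) cube([60, 1470, 20]);
translate([1845, 468, 405]) cube([60, 1470, 20]);
translate([2026, 468, 405]) cube([60, 1470, 20]);
translate([2207, 468, 405]) cube([60, 1470, 20]);


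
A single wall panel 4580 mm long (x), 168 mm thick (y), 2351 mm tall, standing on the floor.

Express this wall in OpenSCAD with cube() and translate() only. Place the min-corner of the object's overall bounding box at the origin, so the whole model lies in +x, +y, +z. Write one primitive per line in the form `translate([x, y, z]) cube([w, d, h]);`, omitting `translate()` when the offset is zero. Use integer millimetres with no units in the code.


cube([4580, 168, 2351]);


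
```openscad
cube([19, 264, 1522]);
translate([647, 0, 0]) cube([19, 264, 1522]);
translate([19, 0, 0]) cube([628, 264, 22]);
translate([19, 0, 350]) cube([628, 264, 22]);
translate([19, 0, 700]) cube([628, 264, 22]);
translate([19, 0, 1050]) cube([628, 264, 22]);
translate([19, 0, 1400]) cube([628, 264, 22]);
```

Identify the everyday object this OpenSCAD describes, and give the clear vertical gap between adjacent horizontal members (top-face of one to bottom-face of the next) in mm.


A bookshelf. The clear shelf gap is 328 mm.

Two tall side panels with 5 horizontal boards between them — a bookshelf. The first two shelf undersides are at z = 0 and z = 350; with shelf thickness 22, the clear gap is 350 − 0 − 22 = 328 mm.


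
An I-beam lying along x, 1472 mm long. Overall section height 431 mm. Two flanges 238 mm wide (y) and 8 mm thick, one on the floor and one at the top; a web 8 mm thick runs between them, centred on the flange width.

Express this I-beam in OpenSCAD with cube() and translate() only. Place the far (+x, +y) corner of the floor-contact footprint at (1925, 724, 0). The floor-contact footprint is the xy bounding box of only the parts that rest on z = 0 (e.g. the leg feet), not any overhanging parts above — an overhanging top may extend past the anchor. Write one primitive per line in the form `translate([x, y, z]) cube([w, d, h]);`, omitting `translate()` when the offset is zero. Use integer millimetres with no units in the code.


translate([453, 486, 0]) cube([1472, 238, 8]);
translate([453, 601, 8]) cube([1472, 8, 415]);
translate([453, 486, 423]) cube([1472, 238, 8]);


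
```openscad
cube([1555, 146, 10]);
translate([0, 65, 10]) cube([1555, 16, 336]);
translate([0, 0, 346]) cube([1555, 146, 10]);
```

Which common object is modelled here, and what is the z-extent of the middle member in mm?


An I-beam. The web height is 336 mm.

Two wide flanges with a thin centred web — an I-beam. Overall 356 mm minus two 10 mm flanges gives a web of 356 − 2·10 = 336 mm.


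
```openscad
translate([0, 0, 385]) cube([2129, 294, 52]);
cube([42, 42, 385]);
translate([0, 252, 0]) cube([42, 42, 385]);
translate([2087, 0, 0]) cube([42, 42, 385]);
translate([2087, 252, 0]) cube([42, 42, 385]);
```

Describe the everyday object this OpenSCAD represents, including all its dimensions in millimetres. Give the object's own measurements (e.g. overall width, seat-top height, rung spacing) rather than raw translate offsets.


A long wooden bench with a 2129 mm (x) × 294 mm (y) seat, 52 mm thick, its top surface 437 mm above the floor. Four 42 mm square legs at the seat corners, flush with the edges, run from z = 0 to the seat underside.


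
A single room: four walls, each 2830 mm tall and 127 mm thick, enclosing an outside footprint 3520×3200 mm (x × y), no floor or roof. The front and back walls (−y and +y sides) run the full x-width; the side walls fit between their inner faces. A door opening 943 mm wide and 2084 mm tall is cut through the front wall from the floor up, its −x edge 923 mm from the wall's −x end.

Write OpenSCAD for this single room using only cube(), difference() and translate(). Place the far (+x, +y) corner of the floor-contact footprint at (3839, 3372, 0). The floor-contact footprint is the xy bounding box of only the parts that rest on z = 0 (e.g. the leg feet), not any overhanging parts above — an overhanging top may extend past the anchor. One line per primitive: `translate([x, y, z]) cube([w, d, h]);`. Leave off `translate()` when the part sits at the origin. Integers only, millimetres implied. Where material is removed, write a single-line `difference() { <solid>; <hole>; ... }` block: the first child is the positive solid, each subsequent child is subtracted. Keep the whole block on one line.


difference() { translate([319, 172, 0]) cube([3520, 127, 2830]); translate([1242, 172, 0]) cube([943, 127, 2084]); }
translate([319, 3245, 0]) cube([3520, 127, 2830]);
translate([319, 299, 0]) cube([127, 2946, 2830]);
translate([3712, 299, 0]) cube([127, 2946, 2830]);
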